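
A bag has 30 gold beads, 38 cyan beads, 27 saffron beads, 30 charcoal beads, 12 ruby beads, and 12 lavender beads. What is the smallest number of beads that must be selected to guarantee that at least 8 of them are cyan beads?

119

In the worst case for collecting cyan beads, every non-cyan bead comes out first.
There are 30 + 27 + 30 + 12 + 12 = 111 non-cyan beads altogether.
After those, each further bead must be cyan, so 111 + 8 = 119 draws guarantee 8 cyan beads.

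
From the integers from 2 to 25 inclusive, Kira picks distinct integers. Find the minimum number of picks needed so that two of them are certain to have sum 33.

16

A set avoiding the sum 33 can contain at most one of each pair {x, 33−x}, plus the 6 elements whose complement lies outside the range.
The integers 2, …, 16 (15 of them) are such a set: any two sum to at least 2+3 = 5 and at most 15+16 = 31 < 33.
By pigeonhole, any 16th integer completes one of the 9 pairs, so 16 choices force a sum of 33.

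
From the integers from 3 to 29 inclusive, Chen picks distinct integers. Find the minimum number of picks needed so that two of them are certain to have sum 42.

20

Two chosen integers sum to 42 exactly when both halves of some pair {x, 42−x} with 13 ≤ x ≤ 42−x ≤ 29 are chosen — 8 such pairs.
The remaining 11 elements (those with no distinct partner in range) can never complete a 42-sum, so the worst case takes all of them and one from each pair: 11 + 8 = 19.
The 20th integer has to be the second member of some pair, so 19 + 1 = 20.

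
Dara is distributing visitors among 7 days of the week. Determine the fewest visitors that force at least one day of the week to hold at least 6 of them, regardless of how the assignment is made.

With 35 visitors one could put exactly 5 in each of the 7 days of the week, and no day of the week would reach 6.
By pigeonhole, one more visitor must land in a day of the week that already has 5, giving it 6.
So 7 × 5 + 1 = 36 visitors are required.

36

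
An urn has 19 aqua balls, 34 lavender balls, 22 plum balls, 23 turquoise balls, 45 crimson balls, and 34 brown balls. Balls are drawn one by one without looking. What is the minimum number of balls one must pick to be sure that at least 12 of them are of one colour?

Pigeonhole: put each drawn ball into a box by colour. The largest draw with every box below 12 takes min(count, 11) from each colour.
Σ min(cᵢ, 11) = 11 + 11 + 11 + 11 + 11 + 11 = 66.
Draw number 66 + 1 = 67 must push one box to 12.

67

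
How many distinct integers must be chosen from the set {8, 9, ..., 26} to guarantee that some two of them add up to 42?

15

Group the elements by complementary pair {x, 42−x}: {16,26}, {17,25}, {18,24}, …, giving 5 two-element pairs, the single value 21 (it cannot pair with itself since the integers are distinct), and 8 integers whose partner 42−x falls outside [8,26].
Treating each of those 14 groups as a pigeonhole, one can pick one integer per group — 14 integers — with no two summing to 42.
The 15th integer lands in an occupied pair, forcing a sum of 42.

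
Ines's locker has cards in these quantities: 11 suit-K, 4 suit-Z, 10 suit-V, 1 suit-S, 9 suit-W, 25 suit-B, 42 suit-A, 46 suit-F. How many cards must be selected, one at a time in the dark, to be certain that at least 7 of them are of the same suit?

42

An adversary could hand out at most 6 cards per suit (suit-Z, suit-S run out sooner): 6 + 4 + 6 + 1 + 6 + 6 + 6 + 6 = 41 cards and still no suit has 7.
By the pigeonhole principle, one more card lands in a suit already at 6, so 42 draws are enough and 41 are not.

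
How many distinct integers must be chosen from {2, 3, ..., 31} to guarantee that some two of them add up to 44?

Group the elements by complementary pair {x, 44−x}: {13,31}, {14,30}, {15,29}, …, giving 9 two-element pairs; the single value 22 (it cannot pair with itself since the integers are distinct); and 11 integers whose partner 44−x falls outside [2,31].
By the pigeonhole principle, treating each of those 21 groups as a pigeonhole, one can pick one integer per group — 21 integers — with no two summing to 44.
The 22nd integer lands in an occupied pair, forcing a sum of 44.

22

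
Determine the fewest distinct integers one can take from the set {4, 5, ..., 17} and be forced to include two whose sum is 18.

Two chosen integers sum to 18 exactly when both halves of some pair {x, 18−x} with 4 ≤ x ≤ 18−x ≤ 14 are chosen — 5 such pairs.
The remaining 4 elements (those with no distinct partner in range) can never complete a 18-sum, so the worst case takes all of them and one from each pair: 4 + 5 = 9.
The 10th integer has to be the second member of some pair, so 9 + 1 = 10.

10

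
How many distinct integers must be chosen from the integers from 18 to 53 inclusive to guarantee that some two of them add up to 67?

21

A set avoiding the sum 67 can contain at most one of each pair {x, 67−x}, plus the 4 elements whose complement lies outside the range.
The integers 34, …, 53 (20 of them) are such a set: any two sum to at least 34+35 = 69 > 67.
By the pigeonhole principle, any 21st integer completes one of the 16 pairs, so 21 choices force a sum of 67.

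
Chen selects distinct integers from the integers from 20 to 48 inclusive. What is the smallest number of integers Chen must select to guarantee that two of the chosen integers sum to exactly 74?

19

A set avoiding the sum 74 can contain at most one of each pair {x, 74−x}, plus the 7 elements whose complement lies outside the range or equal to its own complement.
The integers 20, …, 37 (18 of them) are such a set: any two sum to at least 20+21 = 41 and at most 36+37 = 73 < 74.
Any 19th integer completes one of the 11 pairs, so 19 choices force a sum of 74.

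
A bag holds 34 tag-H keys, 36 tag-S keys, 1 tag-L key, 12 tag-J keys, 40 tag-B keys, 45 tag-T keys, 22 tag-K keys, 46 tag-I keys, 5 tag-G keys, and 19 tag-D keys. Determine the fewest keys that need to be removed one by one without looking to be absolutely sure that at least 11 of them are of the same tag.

87

An adversary could hand out at most 10 keys per tag (tag-L, tag-G run out sooner): 10 + 10 + 1 + 10 + 10 + 10 + 10 + 10 + 5 + 10 = 86 keys and still no tag has 11.
One more key lands in a tag already at 10, so 87 draws are enough and 86 are not.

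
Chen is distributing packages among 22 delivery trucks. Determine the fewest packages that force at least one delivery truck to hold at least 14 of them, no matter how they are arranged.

287

With 286 packages one could put exactly 13 in each of the 22 delivery trucks, and no delivery truck would reach 14.
Pigeonhole: one more package must land in a delivery truck that already has 13, giving it 14.
So 22 × 13 + 1 = 287 packages are required.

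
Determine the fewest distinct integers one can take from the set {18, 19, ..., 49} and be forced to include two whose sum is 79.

Two chosen integers sum to 79 exactly when both halves of some pair {x, 79−x} with 30 ≤ x ≤ 79−x ≤ 49 are chosen — 10 such pairs.
The remaining 12 elements (those with no distinct partner in range) can never complete a 79-sum, so the worst case takes all of them and one from each pair: 12 + 10 = 22.
The 23rd integer has to be the second member of some pair, so 22 + 1 = 23.

23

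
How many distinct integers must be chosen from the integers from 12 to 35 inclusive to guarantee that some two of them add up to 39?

17

Two chosen integers sum to 39 exactly when both halves of some pair {x, 39−x} with 12 ≤ x ≤ 39−x ≤ 27 are chosen — 8 such pairs.
The remaining 8 elements (those with no distinct partner in range) can never complete a 39-sum, so the worst case takes all of them and one from each pair: 8 + 8 = 16.
By the pigeonhole principle, the 17th integer has to be the second member of some pair, so 16 + 1 = 17.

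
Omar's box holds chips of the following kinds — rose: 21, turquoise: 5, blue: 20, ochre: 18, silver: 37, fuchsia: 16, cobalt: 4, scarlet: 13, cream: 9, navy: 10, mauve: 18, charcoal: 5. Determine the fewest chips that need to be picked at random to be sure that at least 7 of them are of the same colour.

Pigeonhole: put each drawn chip into a box by colour. The largest draw with every box below 7 takes min(count, 6) from each colour; colours with fewer than 6 contribute all they have.
Σ min(cᵢ, 6) = 6 + 5 + 6 + 6 + 6 + 6 + 4 + 6 + 6 + 6 + 6 + 5 = 68.
Draw number 68 + 1 = 69 must push one box to 7.

69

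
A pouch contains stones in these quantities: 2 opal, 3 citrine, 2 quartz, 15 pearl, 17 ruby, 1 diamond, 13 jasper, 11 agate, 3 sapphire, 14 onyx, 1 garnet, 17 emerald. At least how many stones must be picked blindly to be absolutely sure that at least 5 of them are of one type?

37

By the pigeonhole principle, the 12 types are the holes; the stones drawn are the pigeons.
To avoid 5 of any one type, the worst case takes at most 4 of each type, or every stone of a type that has fewer than 4.
That gives 2 + 3 + 2 + 4 + 4 + 1 + 4 + 4 + 3 + 4 + 1 + 4 = 36 stones with no type reaching 5.
The next stone forces some type to 5, so 36 + 1 = 37.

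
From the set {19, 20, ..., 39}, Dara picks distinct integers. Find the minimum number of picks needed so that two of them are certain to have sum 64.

Two chosen integers sum to 64 exactly when both halves of some pair {x, 64−x} with 25 ≤ x ≤ 64−x ≤ 39 are chosen — 7 such pairs.
The remaining 7 elements (those with no distinct partner in range) can never complete a 64-sum, so the worst case takes all of them and one from each pair: 7 + 7 = 14.
By the pigeonhole principle, the 15th integer has to be the second member of some pair, so 14 + 1 = 15.

15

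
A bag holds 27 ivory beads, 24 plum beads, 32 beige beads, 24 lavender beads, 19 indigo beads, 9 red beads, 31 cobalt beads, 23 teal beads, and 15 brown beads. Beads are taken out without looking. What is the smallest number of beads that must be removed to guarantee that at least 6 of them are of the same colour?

An adversary could hand out at most 5 beads per colour: 5 + 5 + 5 + 5 + 5 + 5 + 5 + 5 + 5 = 45 beads and still no colour has 6.
By pigeonhole, one more bead lands in a colour already at 5, so 46 draws are enough and 45 are not.

46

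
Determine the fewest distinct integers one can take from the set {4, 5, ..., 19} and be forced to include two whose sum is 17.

Group the elements by complementary pair {x, 17−x}: {4,13}, {5,12}, {6,11}, …, giving 5 two-element pairs and 6 integers whose partner 17−x falls outside [4,19].
By pigeonhole, treating each of those 11 groups as a pigeonhole, one can pick one integer per group — 11 integers — with no two summing to 17.
The 12th integer lands in an occupied pair, forcing a sum of 17.

12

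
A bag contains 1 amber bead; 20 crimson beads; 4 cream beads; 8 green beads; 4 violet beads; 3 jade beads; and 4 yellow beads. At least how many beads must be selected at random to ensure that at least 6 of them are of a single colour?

27

Pigeonhole: the 7 colours are the holes; the beads drawn are the pigeons.
To avoid 6 of any one colour, the worst case takes at most 5 of each colour, or every bead of a colour that has fewer than 5.
That gives 1 + 5 + 4 + 5 + 4 + 3 + 4 = 26 beads with no colour reaching 6.
The next bead forces some colour to 6, so 26 + 1 = 27.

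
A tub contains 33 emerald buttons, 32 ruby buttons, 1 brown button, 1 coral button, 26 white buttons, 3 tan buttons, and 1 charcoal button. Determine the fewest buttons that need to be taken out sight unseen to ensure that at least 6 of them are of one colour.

22

The 7 colours are the holes; the buttons drawn are the pigeons.
To avoid 6 of any one colour, the worst case takes at most 5 of each colour, or every button of a colour that has fewer than 5.
That gives 5 + 5 + 1 + 1 + 5 + 3 + 1 = 21 buttons with no colour reaching 6.
The next button forces some colour to 6, so 21 + 1 = 22.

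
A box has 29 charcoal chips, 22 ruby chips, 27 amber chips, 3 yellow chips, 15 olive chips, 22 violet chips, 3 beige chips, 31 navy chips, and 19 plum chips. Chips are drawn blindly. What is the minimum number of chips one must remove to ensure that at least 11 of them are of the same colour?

77

By pigeonhole, put each drawn chip into a box by colour. The largest draw with every box below 11 takes min(count, 10) from each colour; colours with fewer than 10 contribute all they have.
Σ min(cᵢ, 10) = 10 + 10 + 10 + 3 + 10 + 10 + 3 + 10 + 10 = 76.
Draw number 76 + 1 = 77 must push one box to 11.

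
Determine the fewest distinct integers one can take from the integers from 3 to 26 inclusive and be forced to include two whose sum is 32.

15

A set avoiding the sum 32 can contain at most one of each pair {x, 32−x}, plus the 4 elements whose complement lies outside the range or equal to its own complement.
The integers 3, …, 16 (14 of them) are such a set: any two sum to at least 3+4 = 7 and at most 15+16 = 31 < 32.
Any 15th integer completes one of the 10 pairs, so 15 choices force a sum of 32.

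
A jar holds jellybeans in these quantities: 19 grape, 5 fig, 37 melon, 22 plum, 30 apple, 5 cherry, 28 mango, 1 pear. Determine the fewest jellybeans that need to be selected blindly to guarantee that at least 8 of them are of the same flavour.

47

An adversary could hand out at most 7 jellybeans per flavour (fig, cherry, pear run out sooner): 7 + 5 + 7 + 7 + 7 + 5 + 7 + 1 = 46 jellybeans and still no flavour has 8.
Pigeonhole: one more jellybean lands in a flavour already at 7, so 47 draws are enough and 46 are not.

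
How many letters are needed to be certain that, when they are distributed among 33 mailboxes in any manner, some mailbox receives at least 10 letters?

With 297 letters one could put exactly 9 in each of the 33 mailboxes, and no mailbox would reach 10.
Pigeonhole: one more letter must land in a mailbox that already has 9, giving it 10.
So 33 × 9 + 1 = 298 letters are required.

298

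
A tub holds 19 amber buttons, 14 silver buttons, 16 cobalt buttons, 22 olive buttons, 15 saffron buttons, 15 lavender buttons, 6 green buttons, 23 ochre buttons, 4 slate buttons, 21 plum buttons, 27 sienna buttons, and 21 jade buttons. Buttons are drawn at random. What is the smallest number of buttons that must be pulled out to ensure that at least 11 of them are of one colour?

Put each drawn button into a box by colour. The largest draw with every box below 11 takes min(count, 10) from each colour; colours with fewer than 10 contribute all they have.
Σ min(cᵢ, 10) = 10 + 10 + 10 + 10 + 10 + 10 + 6 + 10 + 4 + 10 + 10 + 10 = 110.
Draw number 110 + 1 = 111 must push one box to 11.

111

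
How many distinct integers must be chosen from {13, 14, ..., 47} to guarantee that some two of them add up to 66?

Two chosen integers sum to 66 exactly when both halves of some pair {x, 66−x} with 19 ≤ x ≤ 66−x ≤ 47 are chosen — 14 such pairs.
The remaining 7 elements (those with no distinct partner in range) can never complete a 66-sum, so the worst case takes all of them and one from each pair: 7 + 14 = 21.
By pigeonhole, the 22nd integer has to be the second member of some pair, so 21 + 1 = 22.

22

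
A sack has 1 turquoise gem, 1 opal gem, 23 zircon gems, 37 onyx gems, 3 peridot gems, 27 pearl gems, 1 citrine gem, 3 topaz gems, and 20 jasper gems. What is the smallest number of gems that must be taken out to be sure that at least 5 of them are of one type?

By the pigeonhole principle, put each drawn gem into a box by type. The largest draw with every box below 5 takes min(count, 4) from each type; types with fewer than 4 contribute all they have.
Σ min(cᵢ, 4) = 1 + 1 + 4 + 4 + 3 + 4 + 1 + 3 + 4 = 25.
Draw number 25 + 1 = 26 must push one box to 5.

26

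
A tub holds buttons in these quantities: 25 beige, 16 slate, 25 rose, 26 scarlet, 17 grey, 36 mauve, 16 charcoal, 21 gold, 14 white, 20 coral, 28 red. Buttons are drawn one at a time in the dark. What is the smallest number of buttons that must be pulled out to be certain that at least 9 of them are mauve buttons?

217

In the worst case for collecting mauve buttons, every non-mauve button comes out first.
There are 25 + 16 + 25 + 26 + 17 + 16 + 21 + 14 + 20 + 28 = 208 non-mauve buttons altogether.
After those, each further button must be mauve, so 208 + 9 = 217 draws guarantee 9 mauve buttons.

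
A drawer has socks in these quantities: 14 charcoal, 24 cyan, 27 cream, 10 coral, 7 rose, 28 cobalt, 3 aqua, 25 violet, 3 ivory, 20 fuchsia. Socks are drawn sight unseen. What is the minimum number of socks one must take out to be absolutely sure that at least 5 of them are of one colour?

39

An adversary could hand out at most 4 socks per colour (aqua, ivory run out sooner): 4 + 4 + 4 + 4 + 4 + 4 + 3 + 4 + 3 + 4 = 38 socks and still no colour has 5.
By the pigeonhole principle, one more sock lands in a colour already at 4, so 39 draws are enough and 38 are not.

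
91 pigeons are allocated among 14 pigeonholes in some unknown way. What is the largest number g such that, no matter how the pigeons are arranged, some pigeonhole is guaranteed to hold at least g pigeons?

7

The 14 pigeonholes are the holes and the 91 pigeons are the pigeons.
If every pigeonhole held at most 6 pigeons, the total would be at most 14 × 6 = 84, which is less than 91.
So some pigeonhole holds at least ⌈91/14⌉ = 7 pigeons.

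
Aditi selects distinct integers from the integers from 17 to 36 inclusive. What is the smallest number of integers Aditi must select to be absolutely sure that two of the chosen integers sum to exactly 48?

14

Group the elements by complementary pair {x, 48−x}: {17,31}, {18,30}, {19,29}, …, giving 7 two-element pairs; the single value 24 (it cannot pair with itself since the integers are distinct); and 5 integers whose partner 48−x falls outside [17,36].
By pigeonhole, treating each of those 13 groups as a pigeonhole, one can pick one integer per group — 13 integers — with no two summing to 48.
The 14th integer lands in an occupied pair, forcing a sum of 48.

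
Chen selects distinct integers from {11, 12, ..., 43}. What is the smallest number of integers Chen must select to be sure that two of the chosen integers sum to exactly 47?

A set avoiding the sum 47 can contain at most one of each pair {x, 47−x}, plus the 7 elements whose complement lies outside the range.
The integers 24, …, 43 (20 of them) are such a set: any two sum to at least 24+25 = 49 > 47.
By the pigeonhole principle, any 21st integer completes one of the 13 pairs, so 21 choices force a sum of 47.

21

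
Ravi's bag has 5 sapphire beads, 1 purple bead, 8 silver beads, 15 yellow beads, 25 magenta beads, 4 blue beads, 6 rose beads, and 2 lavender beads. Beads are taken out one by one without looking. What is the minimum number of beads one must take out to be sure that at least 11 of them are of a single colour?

47

By the pigeonhole principle, put each drawn bead into a box by colour. The largest draw with every box below 11 takes min(count, 10) from each colour; colours with fewer than 10 contribute all they have.
Σ min(cᵢ, 10) = 5 + 1 + 8 + 10 + 10 + 4 + 6 + 2 = 46.
Draw number 46 + 1 = 47 must push one box to 11.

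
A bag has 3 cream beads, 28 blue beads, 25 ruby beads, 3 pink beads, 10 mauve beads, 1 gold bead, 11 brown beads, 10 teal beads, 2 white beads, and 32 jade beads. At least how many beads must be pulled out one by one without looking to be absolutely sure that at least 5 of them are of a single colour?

Pigeonhole: put each drawn bead into a box by colour. The largest draw with every box below 5 takes min(count, 4) from each colour; colours with fewer than 4 contribute all they have.
Σ min(cᵢ, 4) = 3 + 4 + 4 + 3 + 4 + 1 + 4 + 4 + 2 + 4 = 33.
Draw number 33 + 1 = 34 must push one box to 5.

34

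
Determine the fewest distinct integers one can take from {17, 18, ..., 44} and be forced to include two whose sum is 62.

16

Two chosen integers sum to 62 exactly when both halves of some pair {x, 62−x} with 18 ≤ x ≤ 62−x ≤ 44 are chosen — 13 such pairs.
The remaining 2 elements (those with no distinct partner in range) can never complete a 62-sum, so the worst case takes all of them and one from each pair: 2 + 13 = 15.
The 16th integer has to be the second member of some pair, so 15 + 1 = 16.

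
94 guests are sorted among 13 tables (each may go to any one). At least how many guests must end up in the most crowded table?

By the pigeonhole principle, the 13 tables are the holes and the 94 guests are the pigeons.
If every table held at most 7 guests, the total would be at most 13 × 7 = 91, which is less than 94.
So some table holds at least ⌈94/13⌉ = 8 guests.

8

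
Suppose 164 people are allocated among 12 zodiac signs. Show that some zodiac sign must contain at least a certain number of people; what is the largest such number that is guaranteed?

14

The 12 zodiac signs are the holes and the 164 people are the pigeons.
If every zodiac sign held at most 13 people, the total would be at most 12 × 13 = 156, which is less than 164.
So some zodiac sign holds at least ⌈164/12⌉ = 14 people.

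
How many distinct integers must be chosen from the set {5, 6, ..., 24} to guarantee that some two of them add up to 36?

15

A set avoiding the sum 36 can contain at most one of each pair {x, 36−x}, plus the 8 elements whose complement lies outside the range or equal to its own complement.
The integers 5, …, 18 (14 of them) are such a set: any two sum to at least 5+6 = 11 and at most 17+18 = 35 < 36.
Any 15th integer completes one of the 6 pairs, so 15 choices force a sum of 36.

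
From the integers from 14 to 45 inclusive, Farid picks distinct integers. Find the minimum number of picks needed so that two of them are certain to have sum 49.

22

Two chosen integers sum to 49 exactly when both halves of some pair {x, 49−x} with 14 ≤ x ≤ 49−x ≤ 35 are chosen — 11 such pairs.
The remaining 10 elements (those with no distinct partner in range) can never complete a 49-sum, so the worst case takes all of them and one from each pair: 10 + 11 = 21.
The 22nd integer has to be the second member of some pair, so 21 + 1 = 22.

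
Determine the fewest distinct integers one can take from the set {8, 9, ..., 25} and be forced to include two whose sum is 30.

12

A set avoiding the sum 30 can contain at most one of each pair {x, 30−x}, plus the 4 elements whose complement lies outside the range or equal to its own complement.
The integers 15, …, 25 (11 of them) are such a set: any two sum to at least 15+16 = 31 > 30.
Any 12th integer completes one of the 7 pairs, so 12 choices force a sum of 30.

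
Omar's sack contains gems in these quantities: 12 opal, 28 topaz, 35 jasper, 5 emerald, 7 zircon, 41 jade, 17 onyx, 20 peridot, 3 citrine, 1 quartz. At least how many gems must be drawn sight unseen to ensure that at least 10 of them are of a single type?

An adversary could hand out at most 9 gems per type (4 types run out sooner): 9 + 9 + 9 + 5 + 7 + 9 + 9 + 9 + 3 + 1 = 70 gems and still no type has 10.
By the pigeonhole principle, one more gem lands in a type already at 9, so 71 draws are enough and 70 are not.

71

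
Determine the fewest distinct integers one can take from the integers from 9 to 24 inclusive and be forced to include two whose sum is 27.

12

Group the elements by complementary pair {x, 27−x}: {9,18}, {10,17}, {11,16}, …, giving 5 two-element pairs and 6 integers whose partner 27−x falls outside [9,24].
By pigeonhole, treating each of those 11 groups as a pigeonhole, one can pick one integer per group — 11 integers — with no two summing to 27.
The 12th integer lands in an occupied pair, forcing a sum of 27.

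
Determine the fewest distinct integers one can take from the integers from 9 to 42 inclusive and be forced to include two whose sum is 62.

24

Two chosen integers sum to 62 exactly when both halves of some pair {x, 62−x} with 20 ≤ x ≤ 62−x ≤ 42 are chosen — 11 such pairs.
The remaining 12 elements (those with no distinct partner in range) can never complete a 62-sum, so the worst case takes all of them and one from each pair: 12 + 11 = 23.
By the pigeonhole principle, the 24th integer has to be the second member of some pair, so 23 + 1 = 24.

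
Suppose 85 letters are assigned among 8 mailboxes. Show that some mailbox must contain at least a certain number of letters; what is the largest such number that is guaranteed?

By pigeonhole, the 8 mailboxes are the holes and the 85 letters are the pigeons.
If every mailbox held at most 10 letters, the total would be at most 8 × 10 = 80, which is less than 85.
So some mailbox holds at least ⌈85/8⌉ = 11 letters.

11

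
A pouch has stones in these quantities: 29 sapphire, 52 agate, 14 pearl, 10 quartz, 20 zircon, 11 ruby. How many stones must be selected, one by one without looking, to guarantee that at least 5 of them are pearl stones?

127

In the worst case for collecting pearl stones, every non-pearl stone comes out first.
There are 29 + 52 + 10 + 20 + 11 = 122 non-pearl stones altogether.
After those, each further stone must be pearl, so 122 + 5 = 127 draws guarantee 5 pearl stones.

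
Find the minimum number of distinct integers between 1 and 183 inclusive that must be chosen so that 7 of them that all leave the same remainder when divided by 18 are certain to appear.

109

Pigeonhole: the 18 residue classes mod 18 are the pigeonholes.
With 108 integers one could put 6 in each residue class and have no class reach 7.
The 109th integer pushes some class to 7, so 18·6 + 1 = 109.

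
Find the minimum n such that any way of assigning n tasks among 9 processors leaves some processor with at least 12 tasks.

100

With 99 tasks one could put exactly 11 in each of the 9 processors, and no processor would reach 12.
By the pigeonhole principle, one more task must land in a processor that already has 11, giving it 12.
So 9 × 11 + 1 = 100 tasks are required.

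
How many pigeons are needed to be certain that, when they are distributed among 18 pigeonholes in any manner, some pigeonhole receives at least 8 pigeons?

With 126 pigeons one could put exactly 7 in each of the 18 pigeonholes, and no pigeonhole would reach 8.
One more pigeon must land in a pigeonhole that already has 7, giving it 8.
So 18 × 7 + 1 = 127 pigeons are required.

127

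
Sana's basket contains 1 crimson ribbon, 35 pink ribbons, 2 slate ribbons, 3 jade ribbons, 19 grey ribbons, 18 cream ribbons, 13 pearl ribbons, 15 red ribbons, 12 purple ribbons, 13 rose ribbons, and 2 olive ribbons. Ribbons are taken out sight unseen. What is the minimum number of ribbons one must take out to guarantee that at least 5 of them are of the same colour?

By the pigeonhole principle, put each drawn ribbon into a box by colour. The largest draw with every box below 5 takes min(count, 4) from each colour; colours with fewer than 4 contribute all they have.
Σ min(cᵢ, 4) = 1 + 4 + 2 + 3 + 4 + 4 + 4 + 4 + 4 + 4 + 2 = 36.
Draw number 36 + 1 = 37 must push one box to 5.

37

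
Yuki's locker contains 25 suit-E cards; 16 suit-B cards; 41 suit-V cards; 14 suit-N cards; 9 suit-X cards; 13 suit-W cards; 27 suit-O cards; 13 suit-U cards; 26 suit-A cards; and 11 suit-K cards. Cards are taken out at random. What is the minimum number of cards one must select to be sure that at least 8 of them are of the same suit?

71

An adversary could hand out at most 7 cards per suit: 7 + 7 + 7 + 7 + 7 + 7 + 7 + 7 + 7 + 7 = 70 cards and still no suit has 8.
One more card lands in a suit already at 7, so 71 draws are enough and 70 are not.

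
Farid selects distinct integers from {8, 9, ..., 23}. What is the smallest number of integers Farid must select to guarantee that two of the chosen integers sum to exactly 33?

10

A set avoiding the sum 33 can contain at most one of each pair {x, 33−x}, plus the 2 elements whose complement lies outside the range.
The integers 8, …, 16 (9 of them) are such a set: any two sum to at least 8+9 = 17 and at most 15+16 = 31 < 33.
Any 10th integer completes one of the 7 pairs, so 10 choices force a sum of 33.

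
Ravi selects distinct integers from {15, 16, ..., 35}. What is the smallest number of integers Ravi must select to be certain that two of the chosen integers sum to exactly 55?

A set avoiding the sum 55 can contain at most one of each pair {x, 55−x}, plus the 5 elements whose complement lies outside the range.
The integers 15, …, 27 (13 of them) are such a set: any two sum to at least 15+16 = 31 and at most 26+27 = 53 < 55.
Pigeonhole: any 14th integer completes one of the 8 pairs, so 14 choices force a sum of 55.

14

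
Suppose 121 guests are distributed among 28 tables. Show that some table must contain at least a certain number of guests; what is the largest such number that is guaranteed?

5

By pigeonhole, the 28 tables are the holes and the 121 guests are the pigeons.
If every table held at most 4 guests, the total would be at most 28 × 4 = 112, which is less than 121.
So some table holds at least ⌈121/28⌉ = 5 guests.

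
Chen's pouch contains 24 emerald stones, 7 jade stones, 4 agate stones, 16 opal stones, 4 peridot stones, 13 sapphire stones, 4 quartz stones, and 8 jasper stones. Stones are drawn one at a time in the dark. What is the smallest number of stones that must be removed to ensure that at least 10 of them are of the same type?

55

Pigeonhole: the 8 types are the holes; the stones drawn are the pigeons.
To avoid 10 of any one type, the worst case takes at most 9 of each type, or every stone of a type that has fewer than 9.
That gives 9 + 7 + 4 + 9 + 4 + 9 + 4 + 8 = 54 stones with no type reaching 10.
The next stone forces some type to 10, so 54 + 1 = 55.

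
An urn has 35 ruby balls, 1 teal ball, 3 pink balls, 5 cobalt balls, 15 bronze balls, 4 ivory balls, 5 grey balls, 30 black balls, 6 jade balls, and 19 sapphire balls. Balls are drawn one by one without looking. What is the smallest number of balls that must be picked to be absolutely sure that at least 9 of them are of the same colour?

An adversary could hand out at most 8 balls per colour (6 colours run out sooner): 8 + 1 + 3 + 5 + 8 + 4 + 5 + 8 + 6 + 8 = 56 balls and still no colour has 9.
One more ball lands in a colour already at 8, so 57 draws are enough and 56 are not.

57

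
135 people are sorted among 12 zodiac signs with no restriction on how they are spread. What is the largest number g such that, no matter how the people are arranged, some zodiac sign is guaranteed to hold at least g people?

12

By the pigeonhole principle, the 12 zodiac signs are the holes and the 135 people are the pigeons.
If every zodiac sign held at most 11 people, the total would be at most 12 × 11 = 132, which is less than 135.
So some zodiac sign holds at least ⌈135/12⌉ = 12 people.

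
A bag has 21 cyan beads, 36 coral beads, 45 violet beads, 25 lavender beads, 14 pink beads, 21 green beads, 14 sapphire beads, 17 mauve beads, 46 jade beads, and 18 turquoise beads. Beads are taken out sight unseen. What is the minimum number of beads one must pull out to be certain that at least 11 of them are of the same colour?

The 10 colours are the holes; the beads drawn are the pigeons.
To avoid 11 of any one colour, the worst case takes at most 10 of each colour.
That gives 10 + 10 + 10 + 10 + 10 + 10 + 10 + 10 + 10 + 10 = 100 beads with no colour reaching 11.
The next bead forces some colour to 11, so 100 + 1 = 101.

101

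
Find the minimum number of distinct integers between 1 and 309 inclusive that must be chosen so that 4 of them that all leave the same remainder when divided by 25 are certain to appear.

76

By the pigeonhole principle, the 25 residue classes mod 25 are the pigeonholes.
With 75 integers one could put 3 in each residue class and have no class reach 4.
The 76th integer pushes some class to 4, so 25·3 + 1 = 76.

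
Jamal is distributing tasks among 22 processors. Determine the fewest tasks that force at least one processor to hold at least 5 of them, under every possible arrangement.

With 88 tasks one could put exactly 4 in each of the 22 processors, and no processor would reach 5.
One more task must land in a processor that already has 4, giving it 5.
So 22 × 4 + 1 = 89 tasks are required.

89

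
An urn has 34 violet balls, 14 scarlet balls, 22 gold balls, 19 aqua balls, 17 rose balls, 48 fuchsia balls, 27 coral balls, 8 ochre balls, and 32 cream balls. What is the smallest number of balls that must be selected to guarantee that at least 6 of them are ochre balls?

In the worst case for collecting ochre balls, every non-ochre ball comes out first.
There are 34 + 14 + 22 + 19 + 17 + 48 + 27 + 32 = 213 non-ochre balls altogether.
After those, each further ball must be ochre, so 213 + 6 = 219 draws guarantee 6 ochre balls.

219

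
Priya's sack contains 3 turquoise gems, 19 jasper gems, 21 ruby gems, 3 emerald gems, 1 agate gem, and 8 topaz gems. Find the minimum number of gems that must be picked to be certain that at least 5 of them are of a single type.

20

The 6 types are the holes; the gems drawn are the pigeons.
To avoid 5 of any one type, the worst case takes at most 4 of each type, or every gem of a type that has fewer than 4.
That gives 3 + 4 + 4 + 3 + 1 + 4 = 19 gems with no type reaching 5.
The next gem forces some type to 5, so 19 + 1 = 20.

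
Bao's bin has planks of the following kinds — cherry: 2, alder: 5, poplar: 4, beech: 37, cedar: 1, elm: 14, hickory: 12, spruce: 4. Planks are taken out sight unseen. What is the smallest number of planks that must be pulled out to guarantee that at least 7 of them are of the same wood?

The 8 woods are the holes; the planks drawn are the pigeons.
To avoid 7 of any one wood, the worst case takes at most 6 of each wood, or every plank of a wood that has fewer than 6.
That gives 2 + 5 + 4 + 6 + 1 + 6 + 6 + 4 = 34 planks with no wood reaching 7.
The next plank forces some wood to 7, so 34 + 1 = 35.

35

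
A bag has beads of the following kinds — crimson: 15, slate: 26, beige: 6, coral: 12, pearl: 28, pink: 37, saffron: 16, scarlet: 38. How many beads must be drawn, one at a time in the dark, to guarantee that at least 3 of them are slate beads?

155

In the worst case for collecting slate beads, every non-slate bead comes out first.
There are 15 + 6 + 12 + 28 + 37 + 16 + 38 = 152 non-slate beads altogether.
After those, each further bead must be slate, so 152 + 3 = 155 draws guarantee 3 slate beads.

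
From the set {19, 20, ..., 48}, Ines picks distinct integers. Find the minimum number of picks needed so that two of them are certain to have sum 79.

22

A set avoiding the sum 79 can contain at most one of each pair {x, 79−x}, plus the 12 elements whose complement lies outside the range.
The integers 19, …, 39 (21 of them) are such a set: any two sum to at least 19+20 = 39 and at most 38+39 = 77 < 79.
By the pigeonhole principle, any 22nd integer completes one of the 9 pairs, so 22 choices force a sum of 79.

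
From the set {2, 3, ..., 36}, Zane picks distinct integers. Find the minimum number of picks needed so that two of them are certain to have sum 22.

27

Two chosen integers sum to 22 exactly when both halves of some pair {x, 22−x} with 2 ≤ x ≤ 22−x ≤ 20 are chosen — 9 such pairs.
The remaining 17 elements (those with no distinct partner in range) can never complete a 22-sum, so the worst case takes all of them and one from each pair: 17 + 9 = 26.
Pigeonhole: the 27th integer has to be the second member of some pair, so 26 + 1 = 27.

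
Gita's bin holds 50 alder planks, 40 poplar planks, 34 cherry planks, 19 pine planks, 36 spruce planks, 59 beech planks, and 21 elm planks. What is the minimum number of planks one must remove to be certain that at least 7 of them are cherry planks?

In the worst case for collecting cherry planks, every non-cherry plank comes out first.
There are 50 + 40 + 19 + 36 + 59 + 21 = 225 non-cherry planks altogether.
After those, each further plank must be cherry, so 225 + 7 = 232 draws guarantee 7 cherry planks.

232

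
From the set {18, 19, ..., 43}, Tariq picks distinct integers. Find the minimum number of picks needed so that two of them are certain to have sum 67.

17

Group the elements by complementary pair {x, 67−x}: {24,43}, {25,42}, {26,41}, …, giving 10 two-element pairs and 6 integers whose partner 67−x falls outside [18,43].
Treating each of those 16 groups as a pigeonhole, one can pick one integer per group — 16 integers — with no two summing to 67.
The 17th integer lands in an occupied pair, forcing a sum of 67.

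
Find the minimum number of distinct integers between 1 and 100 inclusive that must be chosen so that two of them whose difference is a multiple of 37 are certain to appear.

Integers whose pairwise differences are multiples of 37 are exactly those sharing a remainder mod 37. By the pigeonhole principle, the 37 residue classes mod 37 are the pigeonholes.
With 37 integers one could put 1 in each residue class and have no class reach 2.
The 38th integer pushes some class to 2, so 37·1 + 1 = 38.

38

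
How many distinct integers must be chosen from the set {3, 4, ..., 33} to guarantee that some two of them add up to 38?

Group the elements by complementary pair {x, 38−x}: {5,33}, {6,32}, {7,31}, …, giving 14 two-element pairs, the single value 19 (it cannot pair with itself since the integers are distinct), and 2 integers whose partner 38−x falls outside [3,33].
By pigeonhole, treating each of those 17 groups as a pigeonhole, one can pick one integer per group — 17 integers — with no two summing to 38.
The 18th integer lands in an occupied pair, forcing a sum of 38.

18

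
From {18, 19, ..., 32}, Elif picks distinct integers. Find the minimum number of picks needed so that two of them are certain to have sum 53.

A set avoiding the sum 53 can contain at most one of each pair {x, 53−x}, plus the 3 elements whose complement lies outside the range.
The integers 18, …, 26 (9 of them) are such a set: any two sum to at least 18+19 = 37 and at most 25+26 = 51 < 53.
By pigeonhole, any 10th integer completes one of the 6 pairs, so 10 choices force a sum of 53.

10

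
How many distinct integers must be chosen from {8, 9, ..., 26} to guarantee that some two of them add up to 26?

Two chosen integers sum to 26 exactly when both halves of some pair {x, 26−x} with 8 ≤ x ≤ 26−x ≤ 18 are chosen — 5 such pairs.
The remaining 9 elements (those with no distinct partner in range) can never complete a 26-sum, so the worst case takes all of them and one from each pair: 9 + 5 = 14.
By the pigeonhole principle, the 15th integer has to be the second member of some pair, so 14 + 1 = 15.

15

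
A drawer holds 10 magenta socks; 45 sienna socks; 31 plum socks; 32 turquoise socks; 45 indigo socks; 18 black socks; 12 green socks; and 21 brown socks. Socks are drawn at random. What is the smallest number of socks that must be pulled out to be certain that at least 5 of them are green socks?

In the worst case for collecting green socks, every non-green sock comes out first.
There are 10 + 45 + 31 + 32 + 45 + 18 + 21 = 202 non-green socks altogether.
After those, each further sock must be green, so 202 + 5 = 207 draws guarantee 5 green socks.

207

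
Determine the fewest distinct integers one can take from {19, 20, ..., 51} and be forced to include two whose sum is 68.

Group the elements by complementary pair {x, 68−x}: {19,49}, {20,48}, {21,47}, …, giving 15 two-element pairs, the single value 34 (it cannot pair with itself since the integers are distinct), and 2 integers whose partner 68−x falls outside [19,51].
Treating each of those 18 groups as a pigeonhole, one can pick one integer per group — 18 integers — with no two summing to 68.
The 19th integer lands in an occupied pair, forcing a sum of 68.

19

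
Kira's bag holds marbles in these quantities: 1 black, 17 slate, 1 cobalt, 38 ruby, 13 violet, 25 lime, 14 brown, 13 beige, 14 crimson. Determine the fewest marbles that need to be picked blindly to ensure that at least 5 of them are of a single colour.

By pigeonhole, the 9 colours are the holes; the marbles drawn are the pigeons.
To avoid 5 of any one colour, the worst case takes at most 4 of each colour, or every marble of a colour that has fewer than 4.
That gives 1 + 4 + 1 + 4 + 4 + 4 + 4 + 4 + 4 = 30 marbles with no colour reaching 5.
The next marble forces some colour to 5, so 30 + 1 = 31.

31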